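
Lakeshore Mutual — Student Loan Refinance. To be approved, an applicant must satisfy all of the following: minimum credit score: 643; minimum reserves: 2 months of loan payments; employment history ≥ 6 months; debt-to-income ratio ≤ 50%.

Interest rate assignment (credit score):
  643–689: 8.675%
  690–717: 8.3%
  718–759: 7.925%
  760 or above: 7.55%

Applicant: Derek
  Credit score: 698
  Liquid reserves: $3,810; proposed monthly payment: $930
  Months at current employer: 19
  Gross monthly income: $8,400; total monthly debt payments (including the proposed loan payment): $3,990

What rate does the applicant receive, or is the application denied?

Credit score 698 ≥ 643 (meets minimum)
Employment 19 ≥ 6 months
Liquid reserves cover 3,810/930 = 4.1 months — ≥ 2 required
DTI: 3,990 ÷ 8,400 = 47.5%, within the 50% cap
All requirements met. Score 698 falls in the 690–717 tier → 8.3%.

Approved at 8.3%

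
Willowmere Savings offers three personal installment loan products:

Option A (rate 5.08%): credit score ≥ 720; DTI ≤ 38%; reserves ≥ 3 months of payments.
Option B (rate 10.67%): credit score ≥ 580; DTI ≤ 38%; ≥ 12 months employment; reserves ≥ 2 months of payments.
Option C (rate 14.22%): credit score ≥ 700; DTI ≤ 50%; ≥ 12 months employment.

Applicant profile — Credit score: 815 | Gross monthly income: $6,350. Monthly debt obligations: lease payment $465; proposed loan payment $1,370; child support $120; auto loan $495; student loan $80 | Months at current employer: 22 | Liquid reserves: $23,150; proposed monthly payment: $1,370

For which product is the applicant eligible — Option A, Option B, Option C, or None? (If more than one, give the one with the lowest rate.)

Option C

Total debts = (465 + 1,370 + 120 + 495 + 80) = 2,530; DTI = 2,530/6,350 = 39.8%.
Reserves = 23,150/1,370 = 16.9 months.
Option A: score 815 ≥ 720; DTI 39.8% > 38%; reserves 16.9 ≥ 3 mo → does not qualify.
Option B: score 815 ≥ 580; DTI 39.8% > 38%; employment 22 ≥ 12 mo; reserves 16.9 ≥ 2 mo → does not qualify.
Option C: score 815 ≥ 700; DTI 39.8% ≤ 50%; employment 22 ≥ 12 mo → qualifies.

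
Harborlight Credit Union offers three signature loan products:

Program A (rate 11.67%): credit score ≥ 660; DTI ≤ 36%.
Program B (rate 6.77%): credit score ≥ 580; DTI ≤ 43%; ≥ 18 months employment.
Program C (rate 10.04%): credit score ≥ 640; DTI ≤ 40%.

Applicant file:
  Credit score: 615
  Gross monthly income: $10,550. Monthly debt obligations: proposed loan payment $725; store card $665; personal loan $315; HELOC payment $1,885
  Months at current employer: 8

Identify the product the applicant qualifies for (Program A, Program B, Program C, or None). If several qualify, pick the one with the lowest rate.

None

Total debts = (725 + 665 + 315 + 1,885) = 3,590; DTI = 3,590/10,550 = 34%.
Program A: score 615 < 660; DTI 34% ≤ 36% → does not qualify.
Program B: score 615 ≥ 580; DTI 34% ≤ 43%; employment 8 < 18 mo → does not qualify.
Program C: score 615 < 640; DTI 34% ≤ 40% → does not qualify.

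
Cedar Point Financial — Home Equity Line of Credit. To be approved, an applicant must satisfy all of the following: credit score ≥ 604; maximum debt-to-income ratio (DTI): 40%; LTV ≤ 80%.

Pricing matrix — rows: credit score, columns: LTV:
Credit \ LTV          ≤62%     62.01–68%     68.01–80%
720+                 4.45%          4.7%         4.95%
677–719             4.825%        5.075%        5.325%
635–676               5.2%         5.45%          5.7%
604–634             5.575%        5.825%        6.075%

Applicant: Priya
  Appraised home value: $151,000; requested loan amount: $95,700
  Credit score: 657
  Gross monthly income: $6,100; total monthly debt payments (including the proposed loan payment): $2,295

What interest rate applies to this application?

Credit score 657 ≥ 604; DTI = 2,295/6,100 = 37.6% ≤ 40%
Loan-to-value = 95,700/151,000 = 63.4% — pass (80% max)
Row: 657 falls in 635–676. Column: 63.4% falls in 62.01–68%. Rate = 5.45%.

5.45%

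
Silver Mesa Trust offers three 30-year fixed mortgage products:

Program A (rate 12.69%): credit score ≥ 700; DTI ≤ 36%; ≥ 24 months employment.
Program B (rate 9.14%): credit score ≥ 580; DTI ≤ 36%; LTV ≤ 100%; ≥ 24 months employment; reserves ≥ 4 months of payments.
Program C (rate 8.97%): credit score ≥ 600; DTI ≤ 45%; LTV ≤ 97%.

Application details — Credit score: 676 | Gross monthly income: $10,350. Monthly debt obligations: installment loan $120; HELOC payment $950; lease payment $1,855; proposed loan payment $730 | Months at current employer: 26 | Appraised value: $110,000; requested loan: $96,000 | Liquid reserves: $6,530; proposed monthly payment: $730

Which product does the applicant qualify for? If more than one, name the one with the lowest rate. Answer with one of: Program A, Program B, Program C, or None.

Total debts = (120 + 950 + 1,855 + 730) = 3,655; DTI = 3,655/10,350 = 35.3%.
LTV = 96,000/110,000 = 87.3%.
Reserves = 6,530/730 = 8.9 months.
Program A: score 676 < 700; DTI 35.3% ≤ 36%; employment 26 ≥ 24 mo → does not qualify.
Program B: score 676 ≥ 580; DTI 35.3% ≤ 36%; LTV 87.3% ≤ 100%; employment 26 ≥ 24 mo; reserves 8.9 ≥ 4 mo → qualifies.
Program C: score 676 ≥ 600; DTI 35.3% ≤ 45%; LTV 87.3% ≤ 97% → qualifies.
Qualifying: Program B, Program C. Lowest rate is 8.97% → Program C.

Program C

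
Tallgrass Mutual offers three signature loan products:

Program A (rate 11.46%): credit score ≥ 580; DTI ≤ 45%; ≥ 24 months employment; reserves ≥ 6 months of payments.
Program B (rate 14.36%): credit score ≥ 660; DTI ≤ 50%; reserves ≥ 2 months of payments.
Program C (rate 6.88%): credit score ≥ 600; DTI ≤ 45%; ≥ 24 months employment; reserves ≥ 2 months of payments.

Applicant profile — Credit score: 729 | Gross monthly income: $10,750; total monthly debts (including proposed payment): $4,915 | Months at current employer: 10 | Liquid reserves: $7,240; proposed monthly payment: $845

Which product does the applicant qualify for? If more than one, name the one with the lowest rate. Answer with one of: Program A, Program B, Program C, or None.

DTI = 4,915/10,750 = 45.7%.
Reserves = 7,240/845 = 8.6 months.
Program A: score 729 ≥ 580; DTI 45.7% > 45%; employment 10 < 24 mo; reserves 8.6 ≥ 6 mo → does not qualify.
Program B: score 729 ≥ 660; DTI 45.7% ≤ 50%; reserves 8.6 ≥ 2 mo → qualifies.
Program C: score 729 ≥ 600; DTI 45.7% > 45%; employment 10 < 24 mo; reserves 8.6 ≥ 2 mo → does not qualify.

Program B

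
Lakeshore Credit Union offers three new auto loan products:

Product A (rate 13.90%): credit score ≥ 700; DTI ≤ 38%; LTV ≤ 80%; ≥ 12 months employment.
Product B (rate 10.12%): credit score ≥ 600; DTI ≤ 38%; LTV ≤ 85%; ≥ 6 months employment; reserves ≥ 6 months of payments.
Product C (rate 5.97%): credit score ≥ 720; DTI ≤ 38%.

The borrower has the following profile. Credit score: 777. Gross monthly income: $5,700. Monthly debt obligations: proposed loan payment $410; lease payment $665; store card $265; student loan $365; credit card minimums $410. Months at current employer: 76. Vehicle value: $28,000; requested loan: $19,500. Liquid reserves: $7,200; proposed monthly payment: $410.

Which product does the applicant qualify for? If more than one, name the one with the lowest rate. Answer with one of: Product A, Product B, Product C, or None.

Total debts = (410 + 665 + 265 + 365 + 410) = 2,115; DTI = 2,115/5,700 = 37.1%.
LTV = 19,500/28,000 = 69.6%.
Reserves = 7,200/410 = 17.6 months.
Product A: score 777 ≥ 700; DTI 37.1% ≤ 38%; LTV 69.6% ≤ 80%; employment 76 ≥ 12 mo → qualifies.
Product B: score 777 ≥ 600; DTI 37.1% ≤ 38%; LTV 69.6% ≤ 85%; employment 76 ≥ 6 mo; reserves 17.6 ≥ 6 mo → qualifies.
Product C: score 777 ≥ 720; DTI 37.1% ≤ 38% → qualifies.
Qualifying: Product A, Product B, Product C. Lowest rate is 5.97% → Product C.

Product C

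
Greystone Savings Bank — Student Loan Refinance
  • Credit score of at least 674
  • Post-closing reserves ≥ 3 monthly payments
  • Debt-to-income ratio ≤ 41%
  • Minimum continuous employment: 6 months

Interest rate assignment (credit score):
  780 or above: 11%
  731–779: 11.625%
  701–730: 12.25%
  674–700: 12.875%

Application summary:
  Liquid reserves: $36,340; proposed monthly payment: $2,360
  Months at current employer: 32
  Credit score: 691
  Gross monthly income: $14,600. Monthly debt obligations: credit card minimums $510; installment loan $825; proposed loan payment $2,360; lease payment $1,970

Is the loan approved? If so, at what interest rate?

Approved at 12.875%

Credit score 691 ≥ 674 (meets minimum)
Total monthly debts = (510 + 825 + 2,360 + 1,970) = 5,665. Debt-to-income = 5,665/14,600 = 38.8% — meets 41% limit
Liquid reserves cover 36,340/2,360 = 15.4 months — ≥ 3 required
Employment 32 ≥ 6 months
All requirements met. Score 691 falls in the 674–700 tier → 12.875%.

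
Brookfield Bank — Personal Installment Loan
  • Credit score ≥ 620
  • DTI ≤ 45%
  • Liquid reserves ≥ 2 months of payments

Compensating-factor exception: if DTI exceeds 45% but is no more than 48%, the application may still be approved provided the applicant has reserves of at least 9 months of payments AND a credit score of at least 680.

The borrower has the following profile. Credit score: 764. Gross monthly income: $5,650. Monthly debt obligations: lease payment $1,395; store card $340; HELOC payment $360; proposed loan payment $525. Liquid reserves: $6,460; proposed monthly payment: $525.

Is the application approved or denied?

Credit score 764 ≥ 620 (meets base)
Total debts = (1,395 + 340 + 360 + 525) = 2,620. DTI = 2,620/5,650 = 46.4% > 45% — standard DTI limit exceeded.
Reserves: 6,460 ÷ 525 = 12.3 months (meets 2-month minimum)
DTI 46.4% is within the 45%–48% exception band; checking compensating factors.
Override check — reserves: 12.3 mo (ok); score: 764 (ok).
Both compensating conditions met → exception applies.

Approved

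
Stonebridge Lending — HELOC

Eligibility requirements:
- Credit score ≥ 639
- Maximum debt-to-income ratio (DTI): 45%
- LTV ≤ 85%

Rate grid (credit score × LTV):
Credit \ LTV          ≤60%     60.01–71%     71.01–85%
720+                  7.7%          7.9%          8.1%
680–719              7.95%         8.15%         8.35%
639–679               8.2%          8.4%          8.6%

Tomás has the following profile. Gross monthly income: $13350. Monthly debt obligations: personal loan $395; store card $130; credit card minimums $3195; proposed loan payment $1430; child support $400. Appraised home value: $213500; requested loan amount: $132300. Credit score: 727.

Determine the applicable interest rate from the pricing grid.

7.9%

Credit score 727 ≥ 639; Total monthly debts = (395 + 130 + 3,195 + 1,430 + 400) = 5,550. DTI = 5,550/13,350 = 41.6% ≤ 45%
LTV: 132,300 ÷ 213,500 = 62%, within 85% cap
Credit 727 → row 720+; LTV 62% → column 60.01–71%. Grid cell → 7.9%.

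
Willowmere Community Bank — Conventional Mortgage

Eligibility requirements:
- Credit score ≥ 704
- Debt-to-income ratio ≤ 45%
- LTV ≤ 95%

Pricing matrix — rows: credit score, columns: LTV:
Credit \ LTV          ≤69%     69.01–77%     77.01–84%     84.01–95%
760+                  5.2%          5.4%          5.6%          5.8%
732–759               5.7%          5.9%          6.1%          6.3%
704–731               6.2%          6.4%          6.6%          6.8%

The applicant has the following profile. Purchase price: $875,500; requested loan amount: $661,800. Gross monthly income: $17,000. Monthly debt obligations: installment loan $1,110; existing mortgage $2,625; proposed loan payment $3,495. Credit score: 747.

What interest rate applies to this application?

Credit score 747 ≥ 704; Total monthly debts = (1,110 + 2,625 + 3,495) = 7,230. DTI: 7,230 ÷ 17,000 = 42.5%, within the 45% cap
LTV: 661,800 ÷ 875,500 = 75.6%, within 95% cap
Score 747 is in the 732–759 band; LTV 75.6% is in the 69.01–77% band → 5.9%.

5.9%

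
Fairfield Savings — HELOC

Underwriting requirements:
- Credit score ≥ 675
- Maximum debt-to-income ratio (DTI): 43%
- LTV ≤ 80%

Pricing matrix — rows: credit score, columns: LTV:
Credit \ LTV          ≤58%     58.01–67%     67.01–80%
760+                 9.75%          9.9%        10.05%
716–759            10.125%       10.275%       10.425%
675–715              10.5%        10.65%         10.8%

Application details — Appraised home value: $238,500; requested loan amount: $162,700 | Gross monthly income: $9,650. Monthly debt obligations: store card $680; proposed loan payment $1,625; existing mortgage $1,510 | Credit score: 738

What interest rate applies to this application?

10.425%

Credit score 738 ≥ 675; Total monthly debts = (680 + 1,625 + 1,510) = 3,815. Debt-to-income = 3,815/9,650 = 39.5% — meets 43% limit
Loan-to-value = 162,700/238,500 = 68.2% — pass (80% max)
Credit 738 → row 716–759; LTV 68.2% → column 67.01–80%. Grid cell → 10.425%.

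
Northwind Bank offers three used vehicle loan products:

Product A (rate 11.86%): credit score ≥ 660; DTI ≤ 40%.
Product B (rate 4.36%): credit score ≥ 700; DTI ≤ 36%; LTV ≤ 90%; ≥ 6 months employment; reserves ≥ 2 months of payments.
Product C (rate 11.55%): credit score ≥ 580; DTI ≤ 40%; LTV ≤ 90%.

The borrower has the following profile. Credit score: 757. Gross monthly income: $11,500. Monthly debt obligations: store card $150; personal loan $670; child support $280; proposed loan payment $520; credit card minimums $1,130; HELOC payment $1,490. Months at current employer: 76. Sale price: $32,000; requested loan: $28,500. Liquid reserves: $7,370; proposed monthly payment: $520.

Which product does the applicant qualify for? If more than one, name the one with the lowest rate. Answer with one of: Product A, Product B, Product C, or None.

Total debts = (150 + 670 + 280 + 520 + 1,130 + 1,490) = 4,240; DTI = 4,240/11,500 = 36.9%.
LTV = 28,500/32,000 = 89.1%.
Reserves = 7,370/520 = 14.2 months.
Product A: score 757 ≥ 660; DTI 36.9% ≤ 40% → qualifies.
Product B: score 757 ≥ 700; DTI 36.9% > 36%; LTV 89.1% ≤ 90%; employment 76 ≥ 6 mo; reserves 14.2 ≥ 2 mo → does not qualify.
Product C: score 757 ≥ 580; DTI 36.9% ≤ 40%; LTV 89.1% ≤ 90% → qualifies.
Qualifying: Product A, Product C. Lowest rate is 11.55% → Product C.

Product C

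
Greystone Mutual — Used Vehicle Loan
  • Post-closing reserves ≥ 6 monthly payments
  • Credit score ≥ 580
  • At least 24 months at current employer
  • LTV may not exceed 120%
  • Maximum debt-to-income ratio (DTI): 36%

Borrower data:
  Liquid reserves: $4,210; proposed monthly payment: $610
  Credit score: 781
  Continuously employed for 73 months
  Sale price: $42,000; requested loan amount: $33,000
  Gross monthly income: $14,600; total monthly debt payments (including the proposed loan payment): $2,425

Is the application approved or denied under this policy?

Reserves = 4,210/610 = 6.9 months ≥ 6
Credit score 781 ≥ 580 (meets)
Employment 73 ≥ 24 months
Loan-to-value = 33,000/42,000 = 78.6% — pass (120% max)
DTI = 2,425/14,600 = 16.6% ≤ 36%
All criteria satisfied.

Approved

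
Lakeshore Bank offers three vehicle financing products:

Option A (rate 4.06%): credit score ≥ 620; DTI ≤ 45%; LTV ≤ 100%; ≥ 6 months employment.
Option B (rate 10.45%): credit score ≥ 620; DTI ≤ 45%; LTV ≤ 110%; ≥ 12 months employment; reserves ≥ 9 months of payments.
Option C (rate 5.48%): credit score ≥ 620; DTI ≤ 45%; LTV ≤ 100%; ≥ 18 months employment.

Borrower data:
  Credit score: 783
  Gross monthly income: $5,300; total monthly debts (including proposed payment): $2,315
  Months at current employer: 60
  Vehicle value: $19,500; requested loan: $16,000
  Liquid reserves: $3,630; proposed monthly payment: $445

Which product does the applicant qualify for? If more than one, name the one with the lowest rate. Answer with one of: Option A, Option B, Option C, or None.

Option A

DTI = 2,315/5,300 = 43.7%.
LTV = 16,000/19,500 = 82.1%.
Reserves = 3,630/445 = 8.2 months.
Option A: score 783 ≥ 620; DTI 43.7% ≤ 45%; LTV 82.1% ≤ 100%; employment 60 ≥ 6 mo → qualifies.
Option B: score 783 ≥ 620; DTI 43.7% ≤ 45%; LTV 82.1% ≤ 110%; employment 60 ≥ 12 mo; reserves 8.2 < 9 mo → does not qualify.
Option C: score 783 ≥ 620; DTI 43.7% ≤ 45%; LTV 82.1% ≤ 100%; employment 60 ≥ 18 mo → qualifies.
Qualifying: Option A, Option C. Lowest rate is 4.06% → Option A.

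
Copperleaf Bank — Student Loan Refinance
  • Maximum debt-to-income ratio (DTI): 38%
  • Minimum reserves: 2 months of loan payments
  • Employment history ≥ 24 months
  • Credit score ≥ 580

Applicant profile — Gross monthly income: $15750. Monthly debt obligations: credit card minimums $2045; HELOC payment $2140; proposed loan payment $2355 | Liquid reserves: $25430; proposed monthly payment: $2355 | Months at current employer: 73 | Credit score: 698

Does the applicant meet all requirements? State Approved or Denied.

Denied

Total monthly debts = (2,045 + 2,140 + 2,355) = 6,540. DTI = 6,540/15,750 = 41.5% > 38%
Liquid reserves cover 25,430/2,355 = 10.8 months — ≥ 2 required
Employment 73 ≥ 24 months
Credit score 698 ≥ 580 (meets)
Fails on DTI.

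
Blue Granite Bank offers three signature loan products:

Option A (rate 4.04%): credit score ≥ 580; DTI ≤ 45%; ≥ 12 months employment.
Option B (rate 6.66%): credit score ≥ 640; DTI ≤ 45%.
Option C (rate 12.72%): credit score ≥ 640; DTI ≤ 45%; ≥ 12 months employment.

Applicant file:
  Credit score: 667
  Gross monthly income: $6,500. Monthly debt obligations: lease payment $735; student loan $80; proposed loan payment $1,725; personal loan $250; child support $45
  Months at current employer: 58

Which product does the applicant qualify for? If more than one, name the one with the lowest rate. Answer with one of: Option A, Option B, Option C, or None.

Option A

Total debts = (735 + 80 + 1,725 + 250 + 45) = 2,835; DTI = 2,835/6,500 = 43.6%.
Option A: score 667 ≥ 580; DTI 43.6% ≤ 45%; employment 58 ≥ 12 mo → qualifies.
Option B: score 667 ≥ 640; DTI 43.6% ≤ 45% → qualifies.
Option C: score 667 ≥ 640; DTI 43.6% ≤ 45%; employment 58 ≥ 12 mo → qualifies.
Qualifying: Option A, Option B, Option C. Lowest rate is 4.04% → Option A.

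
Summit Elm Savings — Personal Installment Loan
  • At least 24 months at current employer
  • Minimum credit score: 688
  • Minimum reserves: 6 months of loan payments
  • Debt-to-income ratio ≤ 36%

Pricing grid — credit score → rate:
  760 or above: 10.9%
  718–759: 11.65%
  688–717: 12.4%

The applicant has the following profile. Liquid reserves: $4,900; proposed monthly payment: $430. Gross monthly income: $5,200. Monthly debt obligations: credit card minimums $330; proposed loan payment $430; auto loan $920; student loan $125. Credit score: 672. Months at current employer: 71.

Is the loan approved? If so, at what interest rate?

Denied

Credit score 672 < 688 (below minimum)
Reserves = 4,900/430 = 11.4 months ≥ 6
Employment 71 ≥ 24 months
Total monthly debts = (330 + 430 + 920 + 125) = 1,805. DTI: 1,805 ÷ 5,200 = 34.7%, within the 36% cap
Not all requirements met → denied.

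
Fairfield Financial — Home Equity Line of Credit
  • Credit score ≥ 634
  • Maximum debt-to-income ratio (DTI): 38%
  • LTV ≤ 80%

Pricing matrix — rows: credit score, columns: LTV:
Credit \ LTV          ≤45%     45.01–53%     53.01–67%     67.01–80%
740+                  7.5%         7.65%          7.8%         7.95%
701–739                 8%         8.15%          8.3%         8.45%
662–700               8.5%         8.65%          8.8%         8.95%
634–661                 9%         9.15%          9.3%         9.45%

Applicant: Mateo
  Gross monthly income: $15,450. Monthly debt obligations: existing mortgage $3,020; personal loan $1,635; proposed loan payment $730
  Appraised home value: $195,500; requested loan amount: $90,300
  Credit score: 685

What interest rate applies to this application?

8.65%

Credit score 685 ≥ 634; Total monthly debts = (3,020 + 1,635 + 730) = 5,385. DTI: 5,385 ÷ 15,450 = 34.9%, within the 38% cap
LTV = 90,300/195,500 = 46.2% ≤ 80%
Row: 685 falls in 662–700. Column: 46.2% falls in 45.01–53%. Rate = 8.65%.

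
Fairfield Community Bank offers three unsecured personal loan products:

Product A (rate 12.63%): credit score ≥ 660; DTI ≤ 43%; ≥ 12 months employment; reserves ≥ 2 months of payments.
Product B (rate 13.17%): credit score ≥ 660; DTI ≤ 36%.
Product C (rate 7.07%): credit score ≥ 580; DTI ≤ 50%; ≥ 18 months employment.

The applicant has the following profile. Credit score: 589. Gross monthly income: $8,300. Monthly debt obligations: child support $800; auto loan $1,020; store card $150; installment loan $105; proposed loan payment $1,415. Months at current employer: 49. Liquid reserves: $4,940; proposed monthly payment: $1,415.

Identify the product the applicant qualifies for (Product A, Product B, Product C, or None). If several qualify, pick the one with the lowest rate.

Product C

Total debts = (800 + 1,020 + 150 + 105 + 1,415) = 3,490; DTI = 3,490/8,300 = 42%.
Reserves = 4,940/1,415 = 3.5 months.
Product A: score 589 < 660; DTI 42% ≤ 43%; employment 49 ≥ 12 mo; reserves 3.5 ≥ 2 mo → does not qualify.
Product B: score 589 < 660; DTI 42% > 36% → does not qualify.
Product C: score 589 ≥ 580; DTI 42% ≤ 50%; employment 49 ≥ 18 mo → qualifies.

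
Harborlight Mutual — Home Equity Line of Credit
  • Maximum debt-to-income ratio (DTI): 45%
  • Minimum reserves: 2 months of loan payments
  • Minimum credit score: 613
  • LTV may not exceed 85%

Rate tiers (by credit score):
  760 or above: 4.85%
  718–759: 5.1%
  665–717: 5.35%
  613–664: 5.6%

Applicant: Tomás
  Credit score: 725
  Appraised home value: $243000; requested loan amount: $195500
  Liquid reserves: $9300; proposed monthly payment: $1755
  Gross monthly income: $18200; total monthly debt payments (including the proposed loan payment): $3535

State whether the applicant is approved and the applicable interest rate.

Credit score 725 ≥ 613 (meets minimum)
Debt-to-income = 3,535/18,200 = 19.4% — meets 45% limit
LTV = 195,500/243,000 = 80.5% ≤ 85%
Liquid reserves cover 9,300/1,755 = 5.3 months — ≥ 2 required
All requirements met. Score 725 falls in the 718–759 tier → 5.1%.

Approved at 5.1%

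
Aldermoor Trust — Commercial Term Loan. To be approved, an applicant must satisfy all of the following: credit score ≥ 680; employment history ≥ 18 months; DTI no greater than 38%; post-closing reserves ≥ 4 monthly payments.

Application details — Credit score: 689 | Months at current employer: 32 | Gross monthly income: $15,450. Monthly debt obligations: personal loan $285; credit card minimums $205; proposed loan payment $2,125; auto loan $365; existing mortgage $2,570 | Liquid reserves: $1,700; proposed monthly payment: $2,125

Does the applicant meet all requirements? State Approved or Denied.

Credit score 689 ≥ 680 (meets)
Employment 32 ≥ 18 months
Total monthly debts = (285 + 205 + 2,125 + 365 + 2,570) = 5,550. Debt-to-income = 5,550/15,450 = 35.9% — meets 38% limit
Reserves = 1,700/2,125 = 0.8 months < 4
Fails on reserves.

Denied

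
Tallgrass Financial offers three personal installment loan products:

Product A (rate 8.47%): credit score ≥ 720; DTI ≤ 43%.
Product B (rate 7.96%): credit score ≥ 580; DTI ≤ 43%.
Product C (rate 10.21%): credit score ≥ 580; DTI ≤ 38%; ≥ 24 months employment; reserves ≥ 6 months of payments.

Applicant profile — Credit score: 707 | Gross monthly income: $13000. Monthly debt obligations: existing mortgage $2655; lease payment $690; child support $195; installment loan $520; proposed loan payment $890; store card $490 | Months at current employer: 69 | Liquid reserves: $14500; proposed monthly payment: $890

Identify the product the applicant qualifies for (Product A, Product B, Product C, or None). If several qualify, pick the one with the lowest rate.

Total debts = (2,655 + 690 + 195 + 520 + 890 + 490) = 5,440; DTI = 5,440/13,000 = 41.8%.
Reserves = 14,500/890 = 16.3 months.
Product A: score 707 < 720; DTI 41.8% ≤ 43% → does not qualify.
Product B: score 707 ≥ 580; DTI 41.8% ≤ 43% → qualifies.
Product C: score 707 ≥ 580; DTI 41.8% > 38%; employment 69 ≥ 24 mo; reserves 16.3 ≥ 6 mo → does not qualify.

Product B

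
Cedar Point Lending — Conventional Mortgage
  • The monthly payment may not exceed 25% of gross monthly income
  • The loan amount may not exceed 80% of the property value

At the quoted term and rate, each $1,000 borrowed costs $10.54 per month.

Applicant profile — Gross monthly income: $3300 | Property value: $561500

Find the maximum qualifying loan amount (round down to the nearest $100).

$78,200

Payment cap: 25% × $3,300 = $825/month.
At $10.54 per $1,000, that supports 825/10.54 × 1,000 ≈ $78,273 → $78,200.
LTV cap: 80% × $561,500 = $449,200 → $449,200.
Binding constraint: payment-to-income.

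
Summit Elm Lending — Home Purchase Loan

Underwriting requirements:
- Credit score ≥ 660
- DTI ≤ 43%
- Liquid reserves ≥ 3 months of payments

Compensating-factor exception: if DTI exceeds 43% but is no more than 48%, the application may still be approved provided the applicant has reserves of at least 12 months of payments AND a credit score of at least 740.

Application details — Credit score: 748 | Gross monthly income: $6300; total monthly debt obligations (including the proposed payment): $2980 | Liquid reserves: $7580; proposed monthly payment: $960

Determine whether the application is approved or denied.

Denied

Credit score 748 ≥ 660 (meets base)
DTI: 2,980 ÷ 6,300 = 47.3%, over the 43% base limit.
Reserves = 7,580/960 = 7.9 months ≥ 3
47.3% falls in the override range (43%–48%), so the compensating-factor test applies.
Override check — reserves: 7.9 mo (short of 12); score: 748 (ok).
Compensating-factor requirement not fully met.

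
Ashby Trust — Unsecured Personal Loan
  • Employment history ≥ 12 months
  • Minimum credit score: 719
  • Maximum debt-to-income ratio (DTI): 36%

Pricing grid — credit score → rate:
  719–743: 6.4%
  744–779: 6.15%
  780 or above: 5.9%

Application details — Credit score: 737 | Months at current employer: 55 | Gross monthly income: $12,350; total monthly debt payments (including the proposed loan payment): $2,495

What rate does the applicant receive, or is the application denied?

Credit score 737 ≥ 719 (meets minimum)
DTI = 2,495/12,350 = 20.2% ≤ 36%
Employment 55 ≥ 12 months
All requirements met. Score 737 falls in the 719–743 tier → 6.4%.

Approved at 6.4%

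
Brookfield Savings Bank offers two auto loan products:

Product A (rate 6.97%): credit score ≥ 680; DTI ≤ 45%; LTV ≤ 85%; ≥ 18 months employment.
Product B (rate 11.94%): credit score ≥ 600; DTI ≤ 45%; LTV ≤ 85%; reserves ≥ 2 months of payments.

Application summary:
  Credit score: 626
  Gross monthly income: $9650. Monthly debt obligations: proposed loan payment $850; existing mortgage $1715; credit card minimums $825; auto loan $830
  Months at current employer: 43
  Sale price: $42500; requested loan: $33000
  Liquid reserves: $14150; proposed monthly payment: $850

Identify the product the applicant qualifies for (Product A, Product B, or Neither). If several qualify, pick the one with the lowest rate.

Total debts = (850 + 1,715 + 825 + 830) = 4,220; DTI = 4,220/9,650 = 43.7%.
LTV = 33,000/42,500 = 77.6%.
Reserves = 14,150/850 = 16.6 months.
Product A: score 626 < 680; DTI 43.7% ≤ 45%; LTV 77.6% ≤ 85%; employment 43 ≥ 18 mo → does not qualify.
Product B: score 626 ≥ 600; DTI 43.7% ≤ 45%; LTV 77.6% ≤ 85%; reserves 16.6 ≥ 2 mo → qualifies.

Product B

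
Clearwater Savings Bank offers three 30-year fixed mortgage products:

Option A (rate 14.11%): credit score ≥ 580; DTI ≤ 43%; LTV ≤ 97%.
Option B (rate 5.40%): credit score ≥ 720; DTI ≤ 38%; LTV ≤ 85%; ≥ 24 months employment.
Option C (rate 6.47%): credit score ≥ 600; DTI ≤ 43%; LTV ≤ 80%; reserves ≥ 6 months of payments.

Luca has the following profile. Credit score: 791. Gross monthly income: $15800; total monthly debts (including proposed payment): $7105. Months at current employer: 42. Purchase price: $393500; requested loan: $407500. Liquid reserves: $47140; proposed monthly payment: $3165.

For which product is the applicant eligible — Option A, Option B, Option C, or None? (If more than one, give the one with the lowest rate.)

DTI = 7,105/15,800 = 45%.
LTV = 407,500/393,500 = 103.6%.
Reserves = 47,140/3,165 = 14.9 months.
Option A: score 791 ≥ 580; DTI 45% > 43%; LTV 103.6% > 97% → does not qualify.
Option B: score 791 ≥ 720; DTI 45% > 38%; LTV 103.6% > 85%; employment 42 ≥ 24 mo → does not qualify.
Option C: score 791 ≥ 600; DTI 45% > 43%; LTV 103.6% > 80%; reserves 14.9 ≥ 6 mo → does not qualify.

None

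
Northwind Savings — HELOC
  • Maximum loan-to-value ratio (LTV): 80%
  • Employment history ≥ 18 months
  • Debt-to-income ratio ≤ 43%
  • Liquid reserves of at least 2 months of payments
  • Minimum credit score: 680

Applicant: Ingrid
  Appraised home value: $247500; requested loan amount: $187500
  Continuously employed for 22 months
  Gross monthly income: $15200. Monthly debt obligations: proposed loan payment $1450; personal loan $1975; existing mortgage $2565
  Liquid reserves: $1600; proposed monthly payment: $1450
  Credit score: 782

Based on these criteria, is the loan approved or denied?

Denied

LTV: 187,500 ÷ 247,500 = 75.8%, within 80% cap
Employment 22 ≥ 18 months
Total monthly debts = (1,450 + 1,975 + 2,565) = 5,990. DTI = 5,990/15,200 = 39.4% ≤ 43%
Liquid reserves cover 1,600/1,450 = 1.1 months — < 2 required
Credit score 782 ≥ 680 (meets)
Fails on reserves.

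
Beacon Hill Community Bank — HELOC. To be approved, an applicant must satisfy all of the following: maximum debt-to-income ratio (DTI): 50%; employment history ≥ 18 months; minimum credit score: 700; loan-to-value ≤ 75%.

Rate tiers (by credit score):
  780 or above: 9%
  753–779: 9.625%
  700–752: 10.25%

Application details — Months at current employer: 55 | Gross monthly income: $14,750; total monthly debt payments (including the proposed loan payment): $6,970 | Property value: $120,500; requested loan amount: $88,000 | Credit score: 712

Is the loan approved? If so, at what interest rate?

Approved at 10.25%

Credit score 712 ≥ 700 (meets minimum)
LTV: 88,000 ÷ 120,500 = 73%, within 75% cap
Employment 55 ≥ 18 months
DTI = 6,970/14,750 = 47.3% ≤ 50%
All requirements met. Score 712 falls in the 700–752 tier → 10.25%.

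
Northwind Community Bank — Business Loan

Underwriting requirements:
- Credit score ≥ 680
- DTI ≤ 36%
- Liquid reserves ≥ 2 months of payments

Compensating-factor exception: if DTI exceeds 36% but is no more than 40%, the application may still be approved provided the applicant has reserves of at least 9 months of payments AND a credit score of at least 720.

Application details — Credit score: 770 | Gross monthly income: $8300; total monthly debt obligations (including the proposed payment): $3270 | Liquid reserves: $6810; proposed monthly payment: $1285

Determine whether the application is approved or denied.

Credit score 770 ≥ 680 (meets base)
DTI = 3,270/8,300 = 39.4% > 36% — standard DTI limit exceeded.
Reserves = 6,810/1,285 = 5.3 months ≥ 2
39.4% falls in the override range (36%–40%), so the compensating-factor test applies.
Override check — reserves: 5.3 mo (short of 9); score: 770 (ok).
Compensating-factor requirement not fully met.

Denied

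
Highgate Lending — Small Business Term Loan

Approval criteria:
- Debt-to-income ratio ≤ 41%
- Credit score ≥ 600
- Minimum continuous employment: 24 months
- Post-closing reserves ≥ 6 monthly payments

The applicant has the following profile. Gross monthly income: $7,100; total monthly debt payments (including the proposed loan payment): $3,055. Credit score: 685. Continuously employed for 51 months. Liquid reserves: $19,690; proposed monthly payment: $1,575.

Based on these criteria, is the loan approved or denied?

Denied

Debt-to-income = 3,055/7,100 = 43% — over 41% limit
Credit score 685 ≥ 600 (meets)
Employment 51 ≥ 24 months
Reserves: 19,690 ÷ 1,575 = 12.5 months (meets 6-month minimum)
Fails on DTI.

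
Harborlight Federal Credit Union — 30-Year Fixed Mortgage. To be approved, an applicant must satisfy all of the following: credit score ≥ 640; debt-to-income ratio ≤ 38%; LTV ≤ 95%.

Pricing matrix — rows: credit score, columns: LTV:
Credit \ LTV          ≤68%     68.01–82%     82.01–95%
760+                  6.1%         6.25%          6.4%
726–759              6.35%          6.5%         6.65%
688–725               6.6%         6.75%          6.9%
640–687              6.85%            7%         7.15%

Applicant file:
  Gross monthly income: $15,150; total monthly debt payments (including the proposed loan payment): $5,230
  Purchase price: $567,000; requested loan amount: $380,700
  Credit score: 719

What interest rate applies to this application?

6.6%

Credit score 719 ≥ 640; Debt-to-income = 5,230/15,150 = 34.5% — meets 38% limit
Loan-to-value = 380,700/567,000 = 67.1% — pass (95% max)
Row: 719 falls in 688–725. Column: 67.1% falls in ≤68%. Rate = 6.6%.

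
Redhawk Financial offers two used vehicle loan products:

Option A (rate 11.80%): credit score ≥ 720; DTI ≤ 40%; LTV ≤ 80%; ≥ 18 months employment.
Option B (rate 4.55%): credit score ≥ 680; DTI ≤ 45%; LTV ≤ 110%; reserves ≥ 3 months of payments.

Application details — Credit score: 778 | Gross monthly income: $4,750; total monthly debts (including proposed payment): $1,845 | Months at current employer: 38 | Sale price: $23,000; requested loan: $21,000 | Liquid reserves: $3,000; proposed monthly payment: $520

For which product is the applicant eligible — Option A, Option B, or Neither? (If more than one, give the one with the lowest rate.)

DTI = 1,845/4,750 = 38.8%.
LTV = 21,000/23,000 = 91.3%.
Reserves = 3,000/520 = 5.8 months.
Option A: score 778 ≥ 720; DTI 38.8% ≤ 40%; LTV 91.3% > 80%; employment 38 ≥ 18 mo → does not qualify.
Option B: score 778 ≥ 680; DTI 38.8% ≤ 45%; LTV 91.3% ≤ 110%; reserves 5.8 ≥ 3 mo → qualifies.

Option B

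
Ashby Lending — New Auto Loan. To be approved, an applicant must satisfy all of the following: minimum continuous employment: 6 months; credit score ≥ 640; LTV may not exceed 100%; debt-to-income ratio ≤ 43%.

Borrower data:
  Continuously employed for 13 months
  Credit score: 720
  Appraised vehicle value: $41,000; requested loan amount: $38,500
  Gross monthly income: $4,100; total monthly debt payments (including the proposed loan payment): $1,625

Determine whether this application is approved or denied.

Approved

Employment 13 ≥ 6 months
Credit score 720 ≥ 640 (meets)
LTV: 38,500 ÷ 41,000 = 93.9%, within 100% cap
DTI: 1,625 ÷ 4,100 = 39.6%, within the 43% cap
All criteria satisfied.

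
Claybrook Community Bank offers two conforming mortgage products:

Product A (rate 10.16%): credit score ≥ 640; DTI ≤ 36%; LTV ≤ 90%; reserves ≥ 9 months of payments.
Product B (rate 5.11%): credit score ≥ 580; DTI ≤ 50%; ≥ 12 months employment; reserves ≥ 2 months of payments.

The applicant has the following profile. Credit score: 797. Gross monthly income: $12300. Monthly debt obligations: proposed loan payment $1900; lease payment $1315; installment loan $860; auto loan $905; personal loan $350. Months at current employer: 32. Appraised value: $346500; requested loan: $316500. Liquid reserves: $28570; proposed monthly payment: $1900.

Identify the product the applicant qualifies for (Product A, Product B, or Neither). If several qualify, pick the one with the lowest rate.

Product B

Total debts = (1,900 + 1,315 + 860 + 905 + 350) = 5,330; DTI = 5,330/12,300 = 43.3%.
LTV = 316,500/346,500 = 91.3%.
Reserves = 28,570/1,900 = 15.0 months.
Product A: score 797 ≥ 640; DTI 43.3% > 36%; LTV 91.3% > 90%; reserves 15.0 ≥ 9 mo → does not qualify.
Product B: score 797 ≥ 580; DTI 43.3% ≤ 50%; employment 32 ≥ 12 mo; reserves 15.0 ≥ 2 mo → qualifies.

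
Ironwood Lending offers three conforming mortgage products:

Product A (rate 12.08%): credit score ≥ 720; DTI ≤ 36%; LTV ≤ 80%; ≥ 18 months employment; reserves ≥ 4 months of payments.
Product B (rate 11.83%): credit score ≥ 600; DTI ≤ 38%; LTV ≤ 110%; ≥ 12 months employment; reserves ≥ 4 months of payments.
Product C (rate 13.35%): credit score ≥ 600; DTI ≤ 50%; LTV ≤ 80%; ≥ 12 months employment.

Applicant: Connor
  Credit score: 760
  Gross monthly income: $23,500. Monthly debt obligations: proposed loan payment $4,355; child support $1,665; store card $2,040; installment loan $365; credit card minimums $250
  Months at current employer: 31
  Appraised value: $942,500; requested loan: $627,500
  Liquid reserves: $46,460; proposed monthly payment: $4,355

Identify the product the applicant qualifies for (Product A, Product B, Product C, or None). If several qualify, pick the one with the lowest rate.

Total debts = (4,355 + 1,665 + 2,040 + 365 + 250) = 8,675; DTI = 8,675/23,500 = 36.9%.
LTV = 627,500/942,500 = 66.6%.
Reserves = 46,460/4,355 = 10.7 months.
Product A: score 760 ≥ 720; DTI 36.9% > 36%; LTV 66.6% ≤ 80%; employment 31 ≥ 18 mo; reserves 10.7 ≥ 4 mo → does not qualify.
Product B: score 760 ≥ 600; DTI 36.9% ≤ 38%; LTV 66.6% ≤ 110%; employment 31 ≥ 12 mo; reserves 10.7 ≥ 4 mo → qualifies.
Product C: score 760 ≥ 600; DTI 36.9% ≤ 50%; LTV 66.6% ≤ 80%; employment 31 ≥ 12 mo → qualifies.
Qualifying: Product B, Product C. Lowest rate is 11.83% → Product B.

Product B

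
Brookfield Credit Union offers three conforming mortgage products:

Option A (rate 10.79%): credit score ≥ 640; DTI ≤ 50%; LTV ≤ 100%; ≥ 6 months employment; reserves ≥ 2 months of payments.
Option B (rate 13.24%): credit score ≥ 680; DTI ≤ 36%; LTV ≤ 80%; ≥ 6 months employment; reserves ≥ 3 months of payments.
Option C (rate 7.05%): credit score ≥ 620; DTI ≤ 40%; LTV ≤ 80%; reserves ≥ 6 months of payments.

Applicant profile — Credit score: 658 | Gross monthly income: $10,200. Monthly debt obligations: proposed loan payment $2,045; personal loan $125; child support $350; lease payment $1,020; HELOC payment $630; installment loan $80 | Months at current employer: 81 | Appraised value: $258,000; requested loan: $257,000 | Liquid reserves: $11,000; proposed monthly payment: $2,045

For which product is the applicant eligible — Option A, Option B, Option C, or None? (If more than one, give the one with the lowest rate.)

Total debts = (2,045 + 125 + 350 + 1,020 + 630 + 80) = 4,250; DTI = 4,250/10,200 = 41.7%.
LTV = 257,000/258,000 = 99.6%.
Reserves = 11,000/2,045 = 5.4 months.
Option A: score 658 ≥ 640; DTI 41.7% ≤ 50%; LTV 99.6% ≤ 100%; employment 81 ≥ 6 mo; reserves 5.4 ≥ 2 mo → qualifies.
Option B: score 658 < 680; DTI 41.7% > 36%; LTV 99.6% > 80%; employment 81 ≥ 6 mo; reserves 5.4 ≥ 3 mo → does not qualify.
Option C: score 658 ≥ 620; DTI 41.7% > 40%; LTV 99.6% > 80%; reserves 5.4 < 6 mo → does not qualify.

Option A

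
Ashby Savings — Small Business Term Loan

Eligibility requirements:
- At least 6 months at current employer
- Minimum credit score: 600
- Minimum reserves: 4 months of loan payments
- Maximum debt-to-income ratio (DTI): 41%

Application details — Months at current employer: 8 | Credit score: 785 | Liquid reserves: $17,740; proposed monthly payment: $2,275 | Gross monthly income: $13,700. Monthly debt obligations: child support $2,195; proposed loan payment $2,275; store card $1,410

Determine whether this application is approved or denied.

Employment 8 ≥ 6 months
Credit score 785 ≥ 600 (meets)
Liquid reserves cover 17,740/2,275 = 7.8 months — ≥ 4 required
Total monthly debts = (2,195 + 2,275 + 1,410) = 5,880. Debt-to-income = 5,880/13,700 = 42.9% — over 41% limit
Fails on DTI.

Denied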